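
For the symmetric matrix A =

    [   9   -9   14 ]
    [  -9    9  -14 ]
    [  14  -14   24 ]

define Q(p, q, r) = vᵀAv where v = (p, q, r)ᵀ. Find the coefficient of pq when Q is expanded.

The coefficient of pq is A[1,2] + A[2,1] = 2·(-9) = -18.

-18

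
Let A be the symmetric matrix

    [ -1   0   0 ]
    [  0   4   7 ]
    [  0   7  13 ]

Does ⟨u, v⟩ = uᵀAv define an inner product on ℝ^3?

no

Symmetric row and column elimination reduces A to a congruent diagonal form with pivots -1, 4, 3/4.
So there are 2 positive, 1 negative pivots.
Hence Q is indefinite.
⟨·,·⟩ is an inner product exactly when A is positive definite.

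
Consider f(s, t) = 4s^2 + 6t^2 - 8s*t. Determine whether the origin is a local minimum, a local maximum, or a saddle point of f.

local minimum

The Hessian at the origin is H = [[8, -8], [-8, 12]].
det H = 8·12 − (-8)² = 32 > 0 and H[1,1] = 8 > 0, so H is positive definite.
Therefore the origin is a local minimum.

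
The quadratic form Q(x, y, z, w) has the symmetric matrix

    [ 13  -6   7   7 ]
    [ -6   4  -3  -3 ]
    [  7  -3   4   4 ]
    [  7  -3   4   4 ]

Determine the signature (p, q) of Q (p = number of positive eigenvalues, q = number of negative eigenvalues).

Congruent diagonalization of A (simultaneous row and column reduction) yields pivots 13, 16/13, 3/16, 0.
So there are 3 positive, 1 zero pivots.

(3, 0)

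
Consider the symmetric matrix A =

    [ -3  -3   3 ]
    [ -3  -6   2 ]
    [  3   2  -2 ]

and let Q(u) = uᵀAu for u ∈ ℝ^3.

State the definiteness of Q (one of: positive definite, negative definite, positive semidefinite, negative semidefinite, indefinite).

indefinite

Congruent diagonalization of A (simultaneous row and column reduction) yields pivots -3, -3, 4/3.
That gives 1 positive, 2 negative pivots.
Hence Q is indefinite.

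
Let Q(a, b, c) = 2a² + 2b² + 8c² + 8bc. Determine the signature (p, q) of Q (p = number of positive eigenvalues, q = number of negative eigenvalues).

(2, 0)

Write A = [[2, 0, 0], [0, 2, 4], [0, 4, 8]].
Row-reducing A symmetrically gives the diagonal entries 2, 2, 0.
That gives 2 positive, 1 zero pivots.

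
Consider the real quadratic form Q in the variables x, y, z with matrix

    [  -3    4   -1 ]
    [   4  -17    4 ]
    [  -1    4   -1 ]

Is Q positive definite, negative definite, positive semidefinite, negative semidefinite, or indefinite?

negative definite

Leading principal minors: Δ_1 = -3, Δ_2 = 35, Δ_3 = -2.
The signs alternate starting with Δ_1 < 0, so by Sylvester's criterion Q is negative definite.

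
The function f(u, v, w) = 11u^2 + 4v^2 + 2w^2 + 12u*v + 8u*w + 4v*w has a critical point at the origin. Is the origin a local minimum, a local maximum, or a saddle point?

The Hessian at the origin is H = [[22, 12, 8], [12, 8, 4], [8, 4, 4]].
Symmetric row and column elimination reduces H to a congruent diagonal form with pivots 22, 16/11, 1.
That gives 3 positive pivots.
H is positive definite, so the origin is a strict local minimum.

local minimum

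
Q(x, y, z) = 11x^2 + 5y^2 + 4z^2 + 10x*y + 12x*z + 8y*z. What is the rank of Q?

The associated matrix is A = [[11, 5, 6], [5, 5, 4], [6, 4, 4]].
Congruent diagonalization of A (simultaneous row and column reduction) yields pivots 11, 30/11, 2/15.
That gives 3 positive pivots.
The rank is the number of nonzero pivots: 3.

3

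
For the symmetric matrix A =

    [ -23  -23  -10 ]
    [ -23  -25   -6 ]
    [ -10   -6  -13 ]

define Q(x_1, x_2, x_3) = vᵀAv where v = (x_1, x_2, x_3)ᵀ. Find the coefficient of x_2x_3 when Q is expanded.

The coefficient of x_2x_3 is A[2,3] + A[3,2] = 2·(-6) = -12.

-12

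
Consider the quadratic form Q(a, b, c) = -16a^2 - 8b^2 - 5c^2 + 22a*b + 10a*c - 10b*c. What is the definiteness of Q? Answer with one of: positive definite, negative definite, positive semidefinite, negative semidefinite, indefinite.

indefinite

The symmetric matrix is A = [[-16, 11, 5], [11, -8, -5], [5, -5, -5]].
Symmetric row and column elimination reduces A to a congruent diagonal form with pivots -16, -7/16, 15/7.
So there are 1 positive, 2 negative pivots.
Hence Q is indefinite.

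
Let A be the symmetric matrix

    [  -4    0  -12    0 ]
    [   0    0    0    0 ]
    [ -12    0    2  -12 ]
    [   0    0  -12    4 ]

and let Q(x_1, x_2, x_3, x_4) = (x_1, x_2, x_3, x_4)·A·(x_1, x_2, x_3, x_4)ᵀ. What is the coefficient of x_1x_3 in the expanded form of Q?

The coefficient of x_1x_3 is A[1,3] + A[3,1] = 2·(-12) = -24.

-24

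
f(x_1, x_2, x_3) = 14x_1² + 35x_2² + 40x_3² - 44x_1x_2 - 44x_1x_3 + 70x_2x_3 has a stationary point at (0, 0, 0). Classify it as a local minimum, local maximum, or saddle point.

local minimum

The Hessian at the origin is H = [[28, -44, -44], [-44, 70, 70], [-44, 70, 80]].
Symmetric row and column elimination reduces H to a congruent diagonal form with pivots 28, 6/7, 10.
So there are 3 positive pivots.
H is positive definite, so the origin is a strict local minimum.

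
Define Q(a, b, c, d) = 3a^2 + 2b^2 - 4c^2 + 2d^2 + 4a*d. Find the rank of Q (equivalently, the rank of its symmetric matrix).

4

The associated matrix is A = [[3, 0, 0, 2], [0, 2, 0, 0], [0, 0, -4, 0], [2, 0, 0, 2]].
Applying the same elementary operations to the rows and columns of A produces a congruent diagonal matrix with entries 3, 2, -4, 2/3.
So there are 3 positive, 1 negative pivots.
The rank is the number of nonzero pivots: 4.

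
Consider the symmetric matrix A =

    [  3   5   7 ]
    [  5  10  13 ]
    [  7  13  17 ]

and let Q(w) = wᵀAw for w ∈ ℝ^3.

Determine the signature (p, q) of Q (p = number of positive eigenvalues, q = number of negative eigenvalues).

(2, 1)

Congruent diagonalization of A (simultaneous row and column reduction) yields pivots 3, 5/3, -2/5.
Counting signs: 2 positive, 1 negative.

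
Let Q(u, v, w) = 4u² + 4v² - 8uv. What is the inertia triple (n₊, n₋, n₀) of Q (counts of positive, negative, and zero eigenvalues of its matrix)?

The symmetric matrix is A = [[4, -4, 0], [-4, 4, 0], [0, 0, 0]].
Applying the same elementary operations to the rows and columns of A produces a congruent diagonal matrix with entries 4, 0, 0.
So there are 1 positive, 2 zero pivots.

(1, 0, 2)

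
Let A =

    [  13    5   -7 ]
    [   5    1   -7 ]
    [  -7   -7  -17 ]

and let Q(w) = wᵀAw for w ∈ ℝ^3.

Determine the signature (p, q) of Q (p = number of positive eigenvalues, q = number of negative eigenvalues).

(1, 2)

Row-reducing A symmetrically gives the diagonal entries 13, -12/13, -2/3.
Counting signs: 1 positive, 2 negative.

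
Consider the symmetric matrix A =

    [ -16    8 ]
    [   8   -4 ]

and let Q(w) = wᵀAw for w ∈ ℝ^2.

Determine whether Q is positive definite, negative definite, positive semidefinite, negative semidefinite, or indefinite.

negative semidefinite

For the 2×2 matrix [[-16, 8], [8, -4]]: det = -16·-4 − (8)² = 0, trace = -20.
det = 0 so one eigenvalue is zero; the form is semidefinite with the sign of the trace.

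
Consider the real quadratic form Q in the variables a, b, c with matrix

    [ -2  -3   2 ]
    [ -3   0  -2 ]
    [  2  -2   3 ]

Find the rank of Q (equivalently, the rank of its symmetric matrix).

3

Symmetric row and column elimination reduces A to a congruent diagonal form with pivots -2, 9/2, -5/9.
That gives 1 positive, 2 negative pivots.
The rank is the number of nonzero pivots: 3.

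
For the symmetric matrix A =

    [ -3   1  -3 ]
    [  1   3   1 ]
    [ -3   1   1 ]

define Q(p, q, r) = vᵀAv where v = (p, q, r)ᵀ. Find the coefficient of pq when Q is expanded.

The coefficient of pq is A[1,2] + A[2,1] = 2·1 = 2.

2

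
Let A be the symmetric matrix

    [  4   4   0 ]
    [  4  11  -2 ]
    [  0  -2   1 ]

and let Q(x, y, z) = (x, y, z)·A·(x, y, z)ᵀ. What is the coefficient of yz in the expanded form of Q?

The coefficient of yz is A[2,3] + A[3,2] = 2·(-2) = -4.

-4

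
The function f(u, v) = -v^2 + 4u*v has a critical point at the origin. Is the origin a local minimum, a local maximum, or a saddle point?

The Hessian at the origin is H = [[0, 4], [4, -2]].
det H = 0·-2 − (4)² = -16 < 0, so H is indefinite.
Therefore the origin is a saddle point.

saddle point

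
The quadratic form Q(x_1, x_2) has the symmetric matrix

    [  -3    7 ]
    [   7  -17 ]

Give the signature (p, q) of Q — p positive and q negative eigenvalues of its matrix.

Applying the same elementary operations to the rows and columns of A produces a congruent diagonal matrix with entries -3, -2/3.
Counting signs: 2 negative.

(0, 2)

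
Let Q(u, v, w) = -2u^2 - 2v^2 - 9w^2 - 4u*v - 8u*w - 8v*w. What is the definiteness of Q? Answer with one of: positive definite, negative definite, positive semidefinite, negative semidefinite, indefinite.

The associated matrix is A = [[-2, -2, -4], [-2, -2, -4], [-4, -4, -9]].
Symmetric row and column elimination reduces A to a congruent diagonal form with pivots -2, 0, -1.
So there are 2 negative, 1 zero pivots.
Hence Q is negative semidefinite.

negative semidefinite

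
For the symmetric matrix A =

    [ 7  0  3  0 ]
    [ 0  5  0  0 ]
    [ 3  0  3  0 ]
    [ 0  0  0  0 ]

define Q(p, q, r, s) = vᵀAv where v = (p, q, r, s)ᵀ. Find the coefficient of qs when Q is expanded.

The coefficient of qs is A[2,4] + A[4,2] = 2·0 = 0.

0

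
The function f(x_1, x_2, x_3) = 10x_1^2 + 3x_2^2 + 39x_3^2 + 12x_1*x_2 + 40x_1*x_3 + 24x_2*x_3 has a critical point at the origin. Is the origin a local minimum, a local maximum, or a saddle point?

The Hessian at the origin is H = [[20, 12, 40], [12, 6, 24], [40, 24, 78]].
Applying the same elementary operations to the rows and columns of H produces a congruent diagonal matrix with entries 20, -6/5, -2.
So there are 1 positive, 2 negative pivots.
H is indefinite, so the origin is a saddle point.

saddle point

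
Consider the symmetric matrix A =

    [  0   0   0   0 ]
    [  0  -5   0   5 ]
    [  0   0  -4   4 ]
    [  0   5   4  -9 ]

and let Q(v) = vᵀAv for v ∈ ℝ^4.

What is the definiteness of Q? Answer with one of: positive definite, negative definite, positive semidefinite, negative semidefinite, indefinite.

Congruent diagonalization of A (simultaneous row and column reduction) yields pivots 0, -5, -4, 0.
That gives 2 negative, 2 zero pivots.
Hence Q is negative semidefinite.

negative semidefinite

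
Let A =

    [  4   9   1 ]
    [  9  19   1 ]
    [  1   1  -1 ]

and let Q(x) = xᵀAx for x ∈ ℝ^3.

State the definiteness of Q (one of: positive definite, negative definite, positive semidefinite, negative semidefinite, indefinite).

Symmetric row and column elimination reduces A to a congruent diagonal form with pivots 4, -5/4, 0.
Counting signs: 1 positive, 1 negative, 1 zero.
Hence Q is indefinite.

indefinite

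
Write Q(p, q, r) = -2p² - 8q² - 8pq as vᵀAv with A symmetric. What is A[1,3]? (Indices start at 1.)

The coefficient of p·r in Q is 0. For a symmetric A this equals A[1,3] + A[3,1] = 2·A[1,3].
So A[1,3] = 0/2 = 0.

0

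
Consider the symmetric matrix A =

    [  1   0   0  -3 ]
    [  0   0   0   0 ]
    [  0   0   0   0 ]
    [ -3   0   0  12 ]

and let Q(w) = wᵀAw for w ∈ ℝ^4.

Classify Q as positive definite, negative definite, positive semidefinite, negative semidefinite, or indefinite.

positive semidefinite

Applying the same elementary operations to the rows and columns of A produces a congruent diagonal matrix with entries 1, 0, 0, 3.
So there are 2 positive, 2 zero pivots.
Hence Q is positive semidefinite.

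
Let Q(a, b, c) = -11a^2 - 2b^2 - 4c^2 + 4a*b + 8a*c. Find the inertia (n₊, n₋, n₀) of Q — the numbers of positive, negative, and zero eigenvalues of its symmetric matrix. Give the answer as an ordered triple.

(0, 3, 0)

Write A = [[-11, 2, 4], [2, -2, 0], [4, 0, -4]].
Symmetric row and column elimination reduces A to a congruent diagonal form with pivots -11, -18/11, -20/9.
So there are 3 negative pivots.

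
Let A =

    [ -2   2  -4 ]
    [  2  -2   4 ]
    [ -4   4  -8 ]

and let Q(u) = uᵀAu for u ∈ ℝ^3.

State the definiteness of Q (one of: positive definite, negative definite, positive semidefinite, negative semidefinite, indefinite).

Row-reducing A symmetrically gives the diagonal entries -2, 0, 0.
Counting signs: 1 negative, 2 zero.
Hence Q is negative semidefinite.

negative semidefinite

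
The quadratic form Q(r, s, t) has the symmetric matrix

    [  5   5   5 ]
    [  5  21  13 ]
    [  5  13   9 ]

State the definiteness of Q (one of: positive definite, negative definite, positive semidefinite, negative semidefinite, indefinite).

Row-reducing A symmetrically gives the diagonal entries 5, 16, 0.
So there are 2 positive, 1 zero pivots.
Hence Q is positive semidefinite.

positive semidefinite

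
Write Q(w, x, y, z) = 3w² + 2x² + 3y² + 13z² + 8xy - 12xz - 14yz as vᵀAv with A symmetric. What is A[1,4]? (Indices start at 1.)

The coefficient of w·z in Q is 0. For a symmetric A this equals A[1,4] + A[4,1] = 2·A[1,4].
So A[1,4] = 0/2 = 0.

0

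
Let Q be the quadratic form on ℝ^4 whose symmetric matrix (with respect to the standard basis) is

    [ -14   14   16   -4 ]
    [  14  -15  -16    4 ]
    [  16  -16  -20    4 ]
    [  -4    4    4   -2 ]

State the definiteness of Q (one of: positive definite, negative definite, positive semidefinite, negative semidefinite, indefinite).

Row-reducing A symmetrically gives the diagonal entries -14, -1, -12/7, -2/3.
Counting signs: 4 negative.
Hence Q is negative definite.

negative definite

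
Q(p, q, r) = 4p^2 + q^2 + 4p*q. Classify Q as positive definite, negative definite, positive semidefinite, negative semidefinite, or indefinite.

positive semidefinite

The associated matrix is A = [[4, 2, 0], [2, 1, 0], [0, 0, 0]].
Congruent diagonalization of A (simultaneous row and column reduction) yields pivots 4, 0, 0.
Counting signs: 1 positive, 2 zero.
Hence Q is positive semidefinite.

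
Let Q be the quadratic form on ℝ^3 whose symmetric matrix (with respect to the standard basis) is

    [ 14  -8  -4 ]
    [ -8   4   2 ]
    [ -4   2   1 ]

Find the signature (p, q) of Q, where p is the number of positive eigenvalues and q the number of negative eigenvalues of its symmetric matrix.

(1, 1)

Row-reducing A symmetrically gives the diagonal entries 14, -4/7, 0.
Counting signs: 1 positive, 1 negative, 1 zero.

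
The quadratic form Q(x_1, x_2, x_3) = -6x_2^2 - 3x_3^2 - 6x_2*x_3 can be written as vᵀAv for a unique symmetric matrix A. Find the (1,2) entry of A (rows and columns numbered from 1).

0

The coefficient of x_1·x_2 in Q is 0. For a symmetric A this equals A[1,2] + A[2,1] = 2·A[1,2].
So A[1,2] = 0/2 = 0.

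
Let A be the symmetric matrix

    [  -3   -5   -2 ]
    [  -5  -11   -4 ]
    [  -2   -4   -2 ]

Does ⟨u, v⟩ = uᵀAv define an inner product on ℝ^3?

no

Congruent diagonalization of A (simultaneous row and column reduction) yields pivots -3, -8/3, -1/2.
Counting signs: 3 negative.
Hence Q is negative definite.
⟨·,·⟩ is an inner product exactly when A is positive definite.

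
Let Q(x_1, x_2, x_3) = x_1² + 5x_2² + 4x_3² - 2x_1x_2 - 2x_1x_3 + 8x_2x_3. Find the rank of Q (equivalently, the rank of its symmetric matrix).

3

The associated matrix is A = [[1, -1, -1], [-1, 5, 4], [-1, 4, 4]].
Congruent diagonalization of A (simultaneous row and column reduction) yields pivots 1, 4, 3/4.
That gives 3 positive pivots.
The rank is the number of nonzero pivots: 3.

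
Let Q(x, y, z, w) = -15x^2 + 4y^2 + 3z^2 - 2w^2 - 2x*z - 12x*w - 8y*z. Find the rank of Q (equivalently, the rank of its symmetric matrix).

4

The symmetric matrix is A = [[-15, 0, -1, -6], [0, 4, -4, 0], [-1, -4, 3, 0], [-6, 0, 0, -2]].
Applying the same elementary operations to the rows and columns of A produces a congruent diagonal matrix with entries -15, 4, -14/15, 4/7.
So there are 2 positive, 2 negative pivots.
The rank is the number of nonzero pivots: 4.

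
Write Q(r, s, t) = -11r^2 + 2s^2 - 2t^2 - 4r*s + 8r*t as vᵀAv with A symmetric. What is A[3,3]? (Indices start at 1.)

The coefficient of t^2 in Q is -2, and that is exactly A[3,3].

-2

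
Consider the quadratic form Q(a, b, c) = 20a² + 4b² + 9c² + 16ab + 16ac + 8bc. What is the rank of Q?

The associated matrix is A = [[20, 8, 8], [8, 4, 4], [8, 4, 9]].
Row-reducing A symmetrically gives the diagonal entries 20, 4/5, 5.
That gives 3 positive pivots.
The rank is the number of nonzero pivots: 3.

3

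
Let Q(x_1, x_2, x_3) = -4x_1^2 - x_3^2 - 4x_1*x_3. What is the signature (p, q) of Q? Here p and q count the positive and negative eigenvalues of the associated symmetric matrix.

The associated matrix is A = [[-4, 0, -2], [0, 0, 0], [-2, 0, -1]].
Row-reducing A symmetrically gives the diagonal entries -4, 0, 0.
So there are 1 negative, 2 zero pivots.

(0, 1)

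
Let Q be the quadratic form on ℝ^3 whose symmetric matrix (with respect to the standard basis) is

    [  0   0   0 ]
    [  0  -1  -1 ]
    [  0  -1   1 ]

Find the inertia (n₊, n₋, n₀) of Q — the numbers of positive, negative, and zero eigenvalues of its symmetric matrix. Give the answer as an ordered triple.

Applying the same elementary operations to the rows and columns of A produces a congruent diagonal matrix with entries 0, -1, 2.
That gives 1 positive, 1 negative, 1 zero pivots.

(1, 1, 1)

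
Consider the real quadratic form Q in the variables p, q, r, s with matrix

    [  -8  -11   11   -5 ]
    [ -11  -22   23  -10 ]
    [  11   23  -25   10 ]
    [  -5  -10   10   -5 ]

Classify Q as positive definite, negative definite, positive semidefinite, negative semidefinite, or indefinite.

Leading principal minors: Δ_1 = -8, Δ_2 = 55, Δ_3 = -47, Δ_4 = 10.
The signs alternate starting with Δ_1 < 0, so by Sylvester's criterion Q is negative definite.

negative definite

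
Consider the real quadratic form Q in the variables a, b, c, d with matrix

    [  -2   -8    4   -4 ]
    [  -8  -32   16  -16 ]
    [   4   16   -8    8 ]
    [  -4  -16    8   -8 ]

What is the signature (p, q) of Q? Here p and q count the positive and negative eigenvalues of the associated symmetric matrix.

Symmetric row and column elimination reduces A to a congruent diagonal form with pivots -2, 0, 0, 0.
That gives 1 negative, 3 zero pivots.

(0, 1)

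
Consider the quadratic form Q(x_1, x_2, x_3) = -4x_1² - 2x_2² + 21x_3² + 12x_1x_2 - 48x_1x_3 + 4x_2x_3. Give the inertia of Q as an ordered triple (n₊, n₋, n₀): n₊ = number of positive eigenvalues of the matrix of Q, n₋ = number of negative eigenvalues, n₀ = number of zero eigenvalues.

(1, 2, 0)

The symmetric matrix is A = [[-4, 6, -24], [6, -2, 2], [-24, 2, 21]].
Congruent diagonalization of A (simultaneous row and column reduction) yields pivots -4, 7, -1/7.
That gives 1 positive, 2 negative pivots.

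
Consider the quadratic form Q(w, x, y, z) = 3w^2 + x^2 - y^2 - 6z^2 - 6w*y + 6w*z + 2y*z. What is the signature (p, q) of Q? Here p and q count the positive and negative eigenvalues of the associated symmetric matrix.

(2, 2)

The symmetric matrix is A = [[3, 0, -3, 3], [0, 1, 0, 0], [-3, 0, -1, 1], [3, 0, 1, -6]].
Applying the same elementary operations to the rows and columns of A produces a congruent diagonal matrix with entries 3, 1, -4, -5.
That gives 2 positive, 2 negative pivots.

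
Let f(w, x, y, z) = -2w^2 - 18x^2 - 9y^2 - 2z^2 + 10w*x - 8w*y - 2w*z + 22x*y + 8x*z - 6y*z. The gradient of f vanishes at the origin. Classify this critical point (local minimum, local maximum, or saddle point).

local maximum

The Hessian at the origin is H = [[-4, 10, -8, -2], [10, -36, 22, 8], [-8, 22, -18, -6], [-2, 8, -6, -4]].
Symmetric row and column elimination reduces H to a congruent diagonal form with pivots -4, -11, -18/11, -8/9.
So there are 4 negative pivots.
H is negative definite, so the origin is a strict local maximum.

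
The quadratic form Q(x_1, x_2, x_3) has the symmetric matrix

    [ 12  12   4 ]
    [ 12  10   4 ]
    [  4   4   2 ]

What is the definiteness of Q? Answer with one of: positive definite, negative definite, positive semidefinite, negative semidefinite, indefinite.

indefinite

Row-reducing A symmetrically gives the diagonal entries 12, -2, 2/3.
So there are 2 positive, 1 negative pivots.
Hence Q is indefinite.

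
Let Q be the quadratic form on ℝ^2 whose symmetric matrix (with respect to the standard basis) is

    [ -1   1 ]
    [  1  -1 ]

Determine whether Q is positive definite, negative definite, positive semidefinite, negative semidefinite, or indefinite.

negative semidefinite

Row-reducing A symmetrically gives the diagonal entries -1, 0.
Counting signs: 1 negative, 1 zero.
Hence Q is negative semidefinite.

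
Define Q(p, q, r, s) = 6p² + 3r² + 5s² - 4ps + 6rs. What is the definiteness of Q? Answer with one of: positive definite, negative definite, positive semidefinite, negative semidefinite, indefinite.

positive semidefinite

The associated matrix is A = [[6, 0, 0, -2], [0, 0, 0, 0], [0, 0, 3, 3], [-2, 0, 3, 5]].
Row-reducing A symmetrically gives the diagonal entries 6, 0, 3, 4/3.
So there are 3 positive, 1 zero pivots.
Hence Q is positive semidefinite.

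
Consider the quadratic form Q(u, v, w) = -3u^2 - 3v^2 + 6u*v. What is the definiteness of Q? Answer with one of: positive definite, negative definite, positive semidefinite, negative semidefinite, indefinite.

negative semidefinite

The associated matrix is A = [[-3, 3, 0], [3, -3, 0], [0, 0, 0]].
Applying the same elementary operations to the rows and columns of A produces a congruent diagonal matrix with entries -3, 0, 0.
So there are 1 negative, 2 zero pivots.
Hence Q is negative semidefinite.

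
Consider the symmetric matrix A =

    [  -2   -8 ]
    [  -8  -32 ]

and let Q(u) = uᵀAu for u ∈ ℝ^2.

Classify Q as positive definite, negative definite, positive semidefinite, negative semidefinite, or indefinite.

Applying the same elementary operations to the rows and columns of A produces a congruent diagonal matrix with entries -2, 0.
So there are 1 negative, 1 zero pivots.
Hence Q is negative semidefinite.

negative semidefinite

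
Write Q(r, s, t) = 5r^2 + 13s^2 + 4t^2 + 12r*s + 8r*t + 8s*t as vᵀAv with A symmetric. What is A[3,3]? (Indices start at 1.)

4

The coefficient of t^2 in Q is 4, and that is exactly A[3,3].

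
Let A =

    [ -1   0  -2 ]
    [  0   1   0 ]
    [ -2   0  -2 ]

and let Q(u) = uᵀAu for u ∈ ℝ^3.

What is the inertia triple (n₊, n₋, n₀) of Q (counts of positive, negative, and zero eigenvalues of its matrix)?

(2, 1, 0)

Congruent diagonalization of A (simultaneous row and column reduction) yields pivots -1, 1, 2.
Counting signs: 2 positive, 1 negative.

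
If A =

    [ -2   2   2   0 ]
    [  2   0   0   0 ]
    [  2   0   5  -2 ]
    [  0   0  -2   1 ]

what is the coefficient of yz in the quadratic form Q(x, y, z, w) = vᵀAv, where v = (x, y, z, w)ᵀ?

The coefficient of yz is A[2,3] + A[3,2] = 2·0 = 0.

0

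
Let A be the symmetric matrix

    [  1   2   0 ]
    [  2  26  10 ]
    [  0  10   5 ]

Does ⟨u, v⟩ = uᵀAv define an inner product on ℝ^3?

Leading principal minors: Δ_1 = 1, Δ_2 = 22, Δ_3 = 10.
All leading principal minors are positive, so by Sylvester's criterion Q is positive definite.
⟨·,·⟩ is an inner product exactly when A is positive definite.

yes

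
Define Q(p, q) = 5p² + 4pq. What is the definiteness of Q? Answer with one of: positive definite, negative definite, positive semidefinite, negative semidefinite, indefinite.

indefinite

The associated matrix is A = [[5, 2], [2, 0]].
Row-reducing A symmetrically gives the diagonal entries 5, -4/5.
That gives 1 positive, 1 negative pivots.
Hence Q is indefinite.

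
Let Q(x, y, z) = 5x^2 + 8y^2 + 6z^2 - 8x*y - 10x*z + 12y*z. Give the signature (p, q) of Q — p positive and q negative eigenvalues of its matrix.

(3, 0)

Write A = [[5, -4, -5], [-4, 8, 6], [-5, 6, 6]].
Row-reducing A symmetrically gives the diagonal entries 5, 24/5, 1/6.
So there are 3 positive pivots.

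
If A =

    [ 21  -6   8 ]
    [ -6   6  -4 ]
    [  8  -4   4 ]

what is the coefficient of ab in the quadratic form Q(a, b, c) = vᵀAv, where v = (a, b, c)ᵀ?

The coefficient of ab is A[1,2] + A[2,1] = 2·(-6) = -12.

-12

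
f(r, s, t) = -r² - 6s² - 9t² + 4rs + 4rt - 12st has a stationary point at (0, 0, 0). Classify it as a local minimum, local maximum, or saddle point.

The Hessian at the origin is H = [[-2, 4, 4], [4, -12, -12], [4, -12, -18]].
An LDLᵀ factorisation of H has diagonal entries -2, -4, -6.
So there are 3 negative pivots.
H is negative definite, so the origin is a strict local maximum.

local maximum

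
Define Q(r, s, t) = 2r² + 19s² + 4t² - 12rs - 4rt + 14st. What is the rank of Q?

The associated matrix is A = [[2, -6, -2], [-6, 19, 7], [-2, 7, 4]].
Congruent diagonalization of A (simultaneous row and column reduction) yields pivots 2, 1, 1.
So there are 3 positive pivots.
The rank is the number of nonzero pivots: 3.

3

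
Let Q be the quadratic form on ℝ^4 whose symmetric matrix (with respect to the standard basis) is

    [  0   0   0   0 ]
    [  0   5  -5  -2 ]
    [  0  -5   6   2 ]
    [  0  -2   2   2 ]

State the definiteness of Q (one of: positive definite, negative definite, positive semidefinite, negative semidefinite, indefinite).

Congruent diagonalization of A (simultaneous row and column reduction) yields pivots 0, 5, 1, 6/5.
So there are 3 positive, 1 zero pivots.
Hence Q is positive semidefinite.

positive semidefinite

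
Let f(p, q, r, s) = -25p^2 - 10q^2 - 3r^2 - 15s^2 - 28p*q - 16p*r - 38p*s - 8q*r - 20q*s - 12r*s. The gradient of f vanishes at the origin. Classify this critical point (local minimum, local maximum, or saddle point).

The Hessian at the origin is H = [[-50, -28, -16, -38], [-28, -20, -8, -20], [-16, -8, -6, -12], [-38, -20, -12, -30]].
Row-reducing H symmetrically gives the diagonal entries -50, -108/25, -2/3, -4/9.
That gives 4 negative pivots.
H is negative definite, so the origin is a strict local maximum.

local maximum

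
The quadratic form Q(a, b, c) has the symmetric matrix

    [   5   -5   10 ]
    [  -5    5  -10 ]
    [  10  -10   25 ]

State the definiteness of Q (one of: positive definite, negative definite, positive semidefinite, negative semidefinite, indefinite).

Row-reducing A symmetrically gives the diagonal entries 5, 0, 5.
Counting signs: 2 positive, 1 zero.
Hence Q is positive semidefinite.

positive semidefinite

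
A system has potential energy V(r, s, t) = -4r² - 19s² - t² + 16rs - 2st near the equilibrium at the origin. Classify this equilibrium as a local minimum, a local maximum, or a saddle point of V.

local maximum

The Hessian at the origin is H = [[-8, 16, 0], [16, -38, -2], [0, -2, -2]].
An LDLᵀ factorisation of H has diagonal entries -8, -6, -4/3.
That gives 3 negative pivots.
H is negative definite, so the origin is a strict local maximum.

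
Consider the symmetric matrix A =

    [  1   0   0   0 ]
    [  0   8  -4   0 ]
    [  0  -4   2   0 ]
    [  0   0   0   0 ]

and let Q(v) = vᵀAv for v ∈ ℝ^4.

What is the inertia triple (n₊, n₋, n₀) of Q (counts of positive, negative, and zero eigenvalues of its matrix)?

(2, 0, 2)

Row-reducing A symmetrically gives the diagonal entries 1, 8, 0, 0.
So there are 2 positive, 2 zero pivots.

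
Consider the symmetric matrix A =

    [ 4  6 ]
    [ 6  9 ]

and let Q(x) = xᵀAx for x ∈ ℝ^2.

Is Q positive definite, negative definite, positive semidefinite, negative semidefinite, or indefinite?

positive semidefinite

For the 2×2 matrix [[4, 6], [6, 9]]: det = 4·9 − (6)² = 0, trace = 13.
det = 0 so one eigenvalue is zero; the form is semidefinite with the sign of the trace.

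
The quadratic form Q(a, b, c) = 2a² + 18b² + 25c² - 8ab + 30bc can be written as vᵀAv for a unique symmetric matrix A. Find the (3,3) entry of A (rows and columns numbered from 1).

25

The coefficient of c² in Q is 25, and that is exactly A[3,3].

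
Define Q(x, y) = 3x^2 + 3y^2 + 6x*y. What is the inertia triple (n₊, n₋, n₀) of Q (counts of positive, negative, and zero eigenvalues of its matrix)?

(1, 0, 1)

The associated matrix is A = [[3, 3], [3, 3]].
Congruent diagonalization of A (simultaneous row and column reduction) yields pivots 3, 0.
That gives 1 positive, 1 zero pivots.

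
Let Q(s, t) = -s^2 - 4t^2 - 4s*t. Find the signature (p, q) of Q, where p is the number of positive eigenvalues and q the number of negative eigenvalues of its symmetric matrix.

The associated matrix is A = [[-1, -2], [-2, -4]].
Symmetric row and column elimination reduces A to a congruent diagonal form with pivots -1, 0.
So there are 1 negative, 1 zero pivots.

(0, 1)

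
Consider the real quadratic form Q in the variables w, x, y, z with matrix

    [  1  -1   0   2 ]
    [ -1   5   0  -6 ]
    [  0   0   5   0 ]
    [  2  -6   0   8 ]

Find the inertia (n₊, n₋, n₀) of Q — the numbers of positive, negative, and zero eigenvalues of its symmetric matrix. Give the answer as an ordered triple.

Applying the same elementary operations to the rows and columns of A produces a congruent diagonal matrix with entries 1, 4, 5, 0.
That gives 3 positive, 1 zero pivots.

(3, 0, 1)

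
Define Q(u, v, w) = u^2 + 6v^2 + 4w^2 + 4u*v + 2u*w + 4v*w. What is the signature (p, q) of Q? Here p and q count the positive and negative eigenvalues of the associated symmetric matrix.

The associated matrix is A = [[1, 2, 1], [2, 6, 2], [1, 2, 4]].
Congruent diagonalization of A (simultaneous row and column reduction) yields pivots 1, 2, 3.
Counting signs: 3 positive.

(3, 0)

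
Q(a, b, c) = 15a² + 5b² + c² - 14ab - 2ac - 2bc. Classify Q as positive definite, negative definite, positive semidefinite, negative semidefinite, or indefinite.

indefinite

The associated matrix is A = [[15, -7, -1], [-7, 5, -1], [-1, -1, 1]].
Congruent diagonalization of A (simultaneous row and column reduction) yields pivots 15, 26/15, -4/13.
So there are 2 positive, 1 negative pivots.
Hence Q is indefinite.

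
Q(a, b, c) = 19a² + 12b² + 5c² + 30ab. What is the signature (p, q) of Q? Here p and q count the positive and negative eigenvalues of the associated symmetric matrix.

(3, 0)

The associated matrix is A = [[19, 15, 0], [15, 12, 0], [0, 0, 5]].
An LDLᵀ factorisation of A has diagonal entries 19, 3/19, 5.
That gives 3 positive pivots.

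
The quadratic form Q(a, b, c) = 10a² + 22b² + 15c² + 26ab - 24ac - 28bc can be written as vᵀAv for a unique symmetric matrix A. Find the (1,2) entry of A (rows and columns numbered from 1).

13

The coefficient of a·b in Q is 26. For a symmetric A this equals A[1,2] + A[2,1] = 2·A[1,2].
So A[1,2] = 26/2 = 13.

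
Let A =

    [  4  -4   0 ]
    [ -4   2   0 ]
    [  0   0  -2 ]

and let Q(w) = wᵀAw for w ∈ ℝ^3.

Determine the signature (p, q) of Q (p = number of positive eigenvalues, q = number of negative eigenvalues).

(1, 2)

Row-reducing A symmetrically gives the diagonal entries 4, -2, -2.
So there are 1 positive, 2 negative pivots.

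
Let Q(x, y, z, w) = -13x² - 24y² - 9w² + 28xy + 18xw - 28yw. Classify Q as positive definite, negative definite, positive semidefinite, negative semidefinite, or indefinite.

negative semidefinite

The symmetric matrix is A = [[-13, 14, 0, 9], [14, -24, 0, -14], [0, 0, 0, 0], [9, -14, 0, -9]].
Congruent diagonalization of A (simultaneous row and column reduction) yields pivots -13, -116/13, 0, -20/29.
Counting signs: 3 negative, 1 zero.
Hence Q is negative semidefinite.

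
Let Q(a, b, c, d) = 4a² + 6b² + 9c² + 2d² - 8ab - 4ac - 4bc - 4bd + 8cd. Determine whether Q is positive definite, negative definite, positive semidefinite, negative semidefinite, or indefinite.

positive semidefinite

Write A = [[4, -4, -2, 0], [-4, 6, -2, -2], [-2, -2, 9, 4], [0, -2, 4, 2]].
Applying the same elementary operations to the rows and columns of A produces a congruent diagonal matrix with entries 4, 2, 0, 0.
That gives 2 positive, 2 zero pivots.
Hence Q is positive semidefinite.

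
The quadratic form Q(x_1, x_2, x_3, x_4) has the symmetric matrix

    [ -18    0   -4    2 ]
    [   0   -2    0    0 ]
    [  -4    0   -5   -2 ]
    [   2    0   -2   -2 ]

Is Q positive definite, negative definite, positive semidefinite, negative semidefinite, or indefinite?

negative definite

Congruent diagonalization of A (simultaneous row and column reduction) yields pivots -18, -2, -37/9, -12/37.
So there are 4 negative pivots.
Hence Q is negative definite.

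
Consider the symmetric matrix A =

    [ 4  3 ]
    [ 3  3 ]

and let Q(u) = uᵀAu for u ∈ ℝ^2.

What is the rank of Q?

2

Symmetric row and column elimination reduces A to a congruent diagonal form with pivots 4, 3/4.
So there are 2 positive pivots.
The rank is the number of nonzero pivots: 2.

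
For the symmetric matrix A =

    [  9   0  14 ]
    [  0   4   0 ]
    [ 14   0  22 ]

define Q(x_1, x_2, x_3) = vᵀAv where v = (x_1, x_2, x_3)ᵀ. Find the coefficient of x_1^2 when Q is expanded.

The coefficient of x_1^2 is the diagonal entry A[1,1] = 9.

9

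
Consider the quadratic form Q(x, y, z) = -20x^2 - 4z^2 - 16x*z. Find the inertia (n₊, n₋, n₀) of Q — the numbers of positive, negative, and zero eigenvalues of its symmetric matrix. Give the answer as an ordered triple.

(0, 2, 1)

The symmetric matrix is A = [[-20, 0, -8], [0, 0, 0], [-8, 0, -4]].
Symmetric row and column elimination reduces A to a congruent diagonal form with pivots -20, 0, -4/5.
That gives 2 negative, 1 zero pivots.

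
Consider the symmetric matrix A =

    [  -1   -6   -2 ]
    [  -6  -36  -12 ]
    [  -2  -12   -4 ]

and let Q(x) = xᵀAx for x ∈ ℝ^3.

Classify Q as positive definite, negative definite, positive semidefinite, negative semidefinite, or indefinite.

negative semidefinite

Applying the same elementary operations to the rows and columns of A produces a congruent diagonal matrix with entries -1, 0, 0.
That gives 1 negative, 2 zero pivots.
Hence Q is negative semidefinite.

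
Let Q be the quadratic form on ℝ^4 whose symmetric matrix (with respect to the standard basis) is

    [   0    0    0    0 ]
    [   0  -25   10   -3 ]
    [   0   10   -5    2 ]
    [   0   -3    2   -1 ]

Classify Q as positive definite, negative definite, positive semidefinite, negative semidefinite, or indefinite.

Row-reducing A symmetrically gives the diagonal entries 0, -25, -1, 0.
Counting signs: 2 negative, 2 zero.
Hence Q is negative semidefinite.

negative semidefinite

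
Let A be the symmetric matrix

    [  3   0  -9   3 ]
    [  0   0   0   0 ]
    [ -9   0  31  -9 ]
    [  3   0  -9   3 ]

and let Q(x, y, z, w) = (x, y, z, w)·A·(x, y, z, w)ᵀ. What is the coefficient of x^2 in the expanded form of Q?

3

The coefficient of x^2 is the diagonal entry A[1,1] = 3.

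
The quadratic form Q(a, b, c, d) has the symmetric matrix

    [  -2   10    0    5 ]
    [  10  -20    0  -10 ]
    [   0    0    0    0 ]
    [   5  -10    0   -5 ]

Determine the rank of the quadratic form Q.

Applying the same elementary operations to the rows and columns of A produces a congruent diagonal matrix with entries -2, 30, 0, 0.
That gives 1 positive, 1 negative, 2 zero pivots.
The rank is the number of nonzero pivots: 2.

2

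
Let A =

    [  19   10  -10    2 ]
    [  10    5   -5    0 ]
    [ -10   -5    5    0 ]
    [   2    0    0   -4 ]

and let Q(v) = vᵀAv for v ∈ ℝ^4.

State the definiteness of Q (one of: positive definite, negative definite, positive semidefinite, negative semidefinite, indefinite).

indefinite

Congruent diagonalization of A (simultaneous row and column reduction) yields pivots 19, -5/19, 0, 0.
So there are 1 positive, 1 negative, 2 zero pivots.
Hence Q is indefinite.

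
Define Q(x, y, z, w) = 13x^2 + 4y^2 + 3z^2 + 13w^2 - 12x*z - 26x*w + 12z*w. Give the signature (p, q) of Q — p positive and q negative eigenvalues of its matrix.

(3, 0)

Write A = [[13, 0, -6, -13], [0, 4, 0, 0], [-6, 0, 3, 6], [-13, 0, 6, 13]].
Row-reducing A symmetrically gives the diagonal entries 13, 4, 3/13, 0.
Counting signs: 3 positive, 1 zero.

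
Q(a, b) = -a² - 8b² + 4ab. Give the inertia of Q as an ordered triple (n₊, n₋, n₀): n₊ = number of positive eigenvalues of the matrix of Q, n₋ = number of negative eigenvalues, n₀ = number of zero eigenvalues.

The symmetric matrix is A = [[-1, 2], [2, -8]].
Applying the same elementary operations to the rows and columns of A produces a congruent diagonal matrix with entries -1, -4.
Counting signs: 2 negative.

(0, 2, 0)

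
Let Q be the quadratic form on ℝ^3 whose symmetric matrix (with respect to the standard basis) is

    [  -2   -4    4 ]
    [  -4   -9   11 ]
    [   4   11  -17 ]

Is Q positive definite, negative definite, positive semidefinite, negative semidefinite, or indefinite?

negative semidefinite

Congruent diagonalization of A (simultaneous row and column reduction) yields pivots -2, -1, 0.
Counting signs: 2 negative, 1 zero.
Hence Q is negative semidefinite.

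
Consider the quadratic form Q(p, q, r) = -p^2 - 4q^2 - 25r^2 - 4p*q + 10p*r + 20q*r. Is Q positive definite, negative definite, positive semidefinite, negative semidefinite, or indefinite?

negative semidefinite

The symmetric matrix is A = [[-1, -2, 5], [-2, -4, 10], [5, 10, -25]].
Symmetric row and column elimination reduces A to a congruent diagonal form with pivots -1, 0, 0.
That gives 1 negative, 2 zero pivots.
Hence Q is negative semidefinite.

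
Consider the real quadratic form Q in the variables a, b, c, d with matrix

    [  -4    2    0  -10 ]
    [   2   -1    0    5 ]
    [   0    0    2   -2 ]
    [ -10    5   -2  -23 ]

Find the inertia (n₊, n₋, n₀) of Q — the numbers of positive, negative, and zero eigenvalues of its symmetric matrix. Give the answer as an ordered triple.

Row-reducing A symmetrically gives the diagonal entries -4, 0, 2, 0.
Counting signs: 1 positive, 1 negative, 2 zero.

(1, 1, 2)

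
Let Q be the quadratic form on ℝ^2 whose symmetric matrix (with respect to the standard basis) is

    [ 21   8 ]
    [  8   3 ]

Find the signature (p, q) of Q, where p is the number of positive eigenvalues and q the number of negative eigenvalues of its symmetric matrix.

(1, 1)

An LDLᵀ factorisation of A has diagonal entries 21, -1/21.
Counting signs: 1 positive, 1 negative.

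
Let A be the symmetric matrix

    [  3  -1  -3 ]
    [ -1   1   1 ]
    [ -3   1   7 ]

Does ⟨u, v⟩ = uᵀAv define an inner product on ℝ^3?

yes

Congruent diagonalization of A (simultaneous row and column reduction) yields pivots 3, 2/3, 4.
That gives 3 positive pivots.
Hence Q is positive definite.
⟨·,·⟩ is an inner product exactly when A is positive definite.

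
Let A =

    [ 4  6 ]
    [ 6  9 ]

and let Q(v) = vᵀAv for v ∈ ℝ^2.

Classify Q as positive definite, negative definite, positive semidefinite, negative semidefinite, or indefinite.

For the 2×2 matrix [[4, 6], [6, 9]]: det = 4·9 − (6)² = 0, trace = 13.
det = 0 so one eigenvalue is zero; the form is semidefinite with the sign of the trace.

positive semidefinite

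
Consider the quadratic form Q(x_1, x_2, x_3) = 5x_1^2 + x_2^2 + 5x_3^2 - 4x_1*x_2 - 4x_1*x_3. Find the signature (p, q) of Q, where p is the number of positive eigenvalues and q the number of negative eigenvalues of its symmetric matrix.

The associated matrix is A = [[5, -2, -2], [-2, 1, 0], [-2, 0, 5]].
Symmetric row and column elimination reduces A to a congruent diagonal form with pivots 5, 1/5, 1.
That gives 3 positive pivots.

(3, 0)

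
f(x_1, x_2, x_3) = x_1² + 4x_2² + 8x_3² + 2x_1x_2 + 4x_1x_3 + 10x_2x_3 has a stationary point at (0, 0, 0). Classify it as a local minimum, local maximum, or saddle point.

The Hessian at the origin is H = [[2, 2, 4], [2, 8, 10], [4, 10, 16]].
An LDLᵀ factorisation of H has diagonal entries 2, 6, 2.
So there are 3 positive pivots.
H is positive definite, so the origin is a strict local minimum.

local minimum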